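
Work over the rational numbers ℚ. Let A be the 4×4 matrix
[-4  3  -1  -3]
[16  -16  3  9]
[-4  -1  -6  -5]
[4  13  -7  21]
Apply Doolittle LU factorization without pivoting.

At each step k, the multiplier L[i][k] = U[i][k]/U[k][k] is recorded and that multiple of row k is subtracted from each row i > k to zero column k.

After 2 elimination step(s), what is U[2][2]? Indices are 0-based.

U[2][2] = -4

k=0: U[0][0]=-4
  eliminate (1,0): mult=-4, new row 1: (0, -4, -1, -3); set L[1][0]=-4
  eliminate (2,0): mult=1, new row 2: (0, -4, -5, -2); set L[2][0]=1
  eliminate (3,0): mult=-1, new row 3: (0, 16, -8, 18); set L[3][0]=-1
k=1: U[1][1]=-4
  eliminate (2,1): mult=1, new row 2: (0, 0, -4, 1); set L[2][1]=1
  eliminate (3,1): mult=-4, new row 3: (0, 0, -12, 6); set L[3][1]=-4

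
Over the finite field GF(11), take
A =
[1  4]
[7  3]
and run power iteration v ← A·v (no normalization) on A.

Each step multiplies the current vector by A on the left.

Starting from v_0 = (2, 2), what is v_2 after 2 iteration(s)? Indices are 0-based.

v_2 = (2, 9)

v_0 = (2, 2).
v_1 = A·v_0 = (10, 9).
v_2 = A·v_1 = (2, 9).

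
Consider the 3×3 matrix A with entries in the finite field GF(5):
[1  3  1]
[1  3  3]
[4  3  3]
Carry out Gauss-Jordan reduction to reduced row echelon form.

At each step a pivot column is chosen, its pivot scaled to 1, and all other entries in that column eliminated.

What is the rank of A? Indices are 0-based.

pivot(0,0)=1: scale R0 → (1, 3, 1)
  clear (1,0): R1 −= (1)R0 → (0, 0, 2)
  clear (2,0): R2 −= (4)R0 → (0, 1, 4)
pivot(1,1): swap R1↔R2
pivot(1,1)=1: scale R1 → (0, 1, 4)
  clear (0,1): R0 −= (3)R1 → (1, 0, 4)
pivot(2,2)=2: scale R2 → (0, 0, 1)
  clear (0,2): R0 −= (4)R2 → (1, 0, 0)
  clear (1,2): R1 −= (4)R2 → (0, 1, 0)

rank = 3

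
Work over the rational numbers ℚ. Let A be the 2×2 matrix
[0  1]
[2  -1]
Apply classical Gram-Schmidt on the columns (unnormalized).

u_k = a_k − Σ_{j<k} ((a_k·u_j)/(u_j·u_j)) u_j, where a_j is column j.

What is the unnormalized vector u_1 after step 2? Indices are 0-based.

Step 1: u_0 = a_0 = (0, 2).
Step 2: u_1 = a_1 − (-1/2)·u_0 = (1, 0).

u_1 = (1, 0)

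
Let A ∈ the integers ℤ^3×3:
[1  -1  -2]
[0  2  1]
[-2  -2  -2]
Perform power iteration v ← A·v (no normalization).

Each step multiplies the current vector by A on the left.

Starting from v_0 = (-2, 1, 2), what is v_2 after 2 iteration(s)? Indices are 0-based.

v_2 = (-7, 6, 10)

v_0 = (-2, 1, 2).
v_1 = A·v_0 = (-7, 4, -2).
v_2 = A·v_1 = (-7, 6, 10).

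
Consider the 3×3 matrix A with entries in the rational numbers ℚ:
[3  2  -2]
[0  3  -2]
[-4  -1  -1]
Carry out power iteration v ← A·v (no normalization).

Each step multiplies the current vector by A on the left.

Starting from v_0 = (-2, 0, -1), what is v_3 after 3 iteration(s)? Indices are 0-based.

v_3 = (-112, -46, 111)

v_0 = (-2, 0, -1).
v_1 = A·v_0 = (-4, 2, 9).
v_2 = A·v_1 = (-26, -12, 5).
v_3 = A·v_2 = (-112, -46, 111).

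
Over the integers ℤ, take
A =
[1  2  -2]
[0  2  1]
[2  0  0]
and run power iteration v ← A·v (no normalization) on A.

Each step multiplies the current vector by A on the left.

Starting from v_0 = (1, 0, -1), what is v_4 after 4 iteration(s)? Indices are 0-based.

v_0 = (1, 0, -1).
v_1 = A·v_0 = (3, -1, 2).
v_2 = A·v_1 = (-3, 0, 6).
v_3 = A·v_2 = (-15, 6, -6).
v_4 = A·v_3 = (9, 6, -30).

v_4 = (9, 6, -30)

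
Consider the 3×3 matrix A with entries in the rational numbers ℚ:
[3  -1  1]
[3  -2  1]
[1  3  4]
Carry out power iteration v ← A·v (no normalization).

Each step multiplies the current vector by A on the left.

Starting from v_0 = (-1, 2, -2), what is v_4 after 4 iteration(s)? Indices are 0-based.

v_0 = (-1, 2, -2).
v_1 = A·v_0 = (-7, -9, -3).
v_2 = A·v_1 = (-15, -6, -46).
v_3 = A·v_2 = (-85, -79, -217).
v_4 = A·v_3 = (-393, -314, -1190).

v_4 = (-393, -314, -1190)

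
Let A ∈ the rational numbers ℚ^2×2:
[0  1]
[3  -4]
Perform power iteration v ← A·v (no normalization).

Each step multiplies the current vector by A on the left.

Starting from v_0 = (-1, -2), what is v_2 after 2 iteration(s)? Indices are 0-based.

v_2 = (5, -26)

v_0 = (-1, -2).
v_1 = A·v_0 = (-2, 5).
v_2 = A·v_1 = (5, -26).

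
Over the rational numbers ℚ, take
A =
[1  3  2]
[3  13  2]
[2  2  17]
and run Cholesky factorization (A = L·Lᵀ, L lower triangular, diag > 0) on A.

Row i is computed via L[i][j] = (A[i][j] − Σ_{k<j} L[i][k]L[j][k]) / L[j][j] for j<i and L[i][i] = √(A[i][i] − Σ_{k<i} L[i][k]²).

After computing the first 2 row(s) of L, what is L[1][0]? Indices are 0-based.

Step 1: L[0][0] = √(1) = 1.
  L[1][0] = (3) / L[0][0] = 3.
Step 2: L[1][1] = √(4) = 2.

L[1][0] = 3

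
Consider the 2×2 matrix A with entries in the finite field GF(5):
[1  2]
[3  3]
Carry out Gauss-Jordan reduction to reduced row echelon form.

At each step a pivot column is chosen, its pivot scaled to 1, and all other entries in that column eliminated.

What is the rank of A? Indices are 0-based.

rank = 2

pivot(0,0)=1: scale R0 → (1, 2)
  clear (1,0): R1 −= (3)R0 → (0, 2)
pivot(1,1)=2: scale R1 → (0, 1)
  clear (0,1): R0 −= (2)R1 → (1, 0)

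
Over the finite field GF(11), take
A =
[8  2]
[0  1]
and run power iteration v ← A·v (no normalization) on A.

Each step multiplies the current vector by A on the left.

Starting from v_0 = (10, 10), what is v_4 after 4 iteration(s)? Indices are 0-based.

v_4 = (3, 10)

v_0 = (10, 10).
v_1 = A·v_0 = (1, 10).
v_2 = A·v_1 = (6, 10).
v_3 = A·v_2 = (2, 10).
v_4 = A·v_3 = (3, 10).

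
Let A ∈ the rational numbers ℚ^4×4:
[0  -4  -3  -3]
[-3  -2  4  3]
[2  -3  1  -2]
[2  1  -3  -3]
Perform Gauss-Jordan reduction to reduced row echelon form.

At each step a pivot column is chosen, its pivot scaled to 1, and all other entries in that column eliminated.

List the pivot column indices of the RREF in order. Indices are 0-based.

pivot(0,0): swap R0↔R1
pivot(0,0)=-3: scale R0 → (1, 2/3, -4/3, -1)
  clear (2,0): R2 −= (2)R0 → (0, -13/3, 11/3, 0)
  clear (3,0): R3 −= (2)R0 → (0, -1/3, -1/3, -1)
pivot(1,1)=-4: scale R1 → (0, 1, 3/4, 3/4)
  clear (0,1): R0 −= (2/3)R1 → (1, 0, -11/6, -3/2)
  clear (2,1): R2 −= (-13/3)R1 → (0, 0, 83/12, 13/4)
  clear (3,1): R3 −= (-1/3)R1 → (0, 0, -1/12, -3/4)
pivot(2,2)=83/12: scale R2 → (0, 0, 1, 39/83)
  clear (0,2): R0 −= (-11/6)R2 → (1, 0, 0, -53/83)
  clear (1,2): R1 −= (3/4)R2 → (0, 1, 0, 33/83)
  clear (3,2): R3 −= (-1/12)R2 → (0, 0, 0, -59/83)
pivot(3,3)=-59/83: scale R3 → (0, 0, 0, 1)
  clear (0,3): R0 −= (-53/83)R3 → (1, 0, 0, 0)
  clear (1,3): R1 −= (33/83)R3 → (0, 1, 0, 0)
  clear (2,3): R2 −= (39/83)R3 → (0, 0, 1, 0)

pivot columns: 0, 1, 2, 3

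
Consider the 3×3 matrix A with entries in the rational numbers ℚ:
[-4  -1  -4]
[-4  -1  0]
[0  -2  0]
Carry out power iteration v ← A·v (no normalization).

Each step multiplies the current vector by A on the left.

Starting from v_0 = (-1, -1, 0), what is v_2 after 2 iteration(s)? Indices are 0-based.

v_2 = (-33, -25, -10)

v_0 = (-1, -1, 0).
v_1 = A·v_0 = (5, 5, 2).
v_2 = A·v_1 = (-33, -25, -10).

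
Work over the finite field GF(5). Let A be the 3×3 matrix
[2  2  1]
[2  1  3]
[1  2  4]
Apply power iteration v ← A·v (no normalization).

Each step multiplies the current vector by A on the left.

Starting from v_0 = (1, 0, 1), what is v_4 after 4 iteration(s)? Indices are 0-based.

v_0 = (1, 0, 1).
v_1 = A·v_0 = (3, 0, 0).
v_2 = A·v_1 = (1, 1, 3).
v_3 = A·v_2 = (2, 2, 0).
v_4 = A·v_3 = (3, 1, 1).

v_4 = (3, 1, 1)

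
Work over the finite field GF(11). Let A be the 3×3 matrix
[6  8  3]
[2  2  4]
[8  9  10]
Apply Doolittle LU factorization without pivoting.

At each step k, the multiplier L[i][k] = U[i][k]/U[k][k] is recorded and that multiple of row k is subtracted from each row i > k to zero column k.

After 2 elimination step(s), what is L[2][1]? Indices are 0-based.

[col 0] pivot 6
  R1 -= 4*R0 → (0, 3, 3)  (L[1][0] := 4)
  R2 -= 5*R0 → (0, 2, 6)  (L[2][0] := 5)
[col 1] pivot 3
  R2 -= 8*R1 → (0, 0, 4)  (L[2][1] := 8)

L[2][1] = 8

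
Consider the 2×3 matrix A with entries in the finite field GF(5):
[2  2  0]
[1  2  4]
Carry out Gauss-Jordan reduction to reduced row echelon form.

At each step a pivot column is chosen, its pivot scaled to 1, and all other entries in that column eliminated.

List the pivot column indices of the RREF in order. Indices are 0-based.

step 1: normalize row 0 (÷2) = (1, 1, 0)
  row 1: subtract 1×row0 = (0, 1, 4)
step 2: normalize row 1 (÷1) = (0, 1, 4)
  row 0: subtract 1×row1 = (1, 0, 1)

pivot columns: 0, 1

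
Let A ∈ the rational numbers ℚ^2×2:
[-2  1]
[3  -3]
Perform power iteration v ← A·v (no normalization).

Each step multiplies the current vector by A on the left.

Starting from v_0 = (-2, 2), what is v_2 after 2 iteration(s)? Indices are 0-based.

v_0 = (-2, 2).
v_1 = A·v_0 = (6, -12).
v_2 = A·v_1 = (-24, 54).

v_2 = (-24, 54)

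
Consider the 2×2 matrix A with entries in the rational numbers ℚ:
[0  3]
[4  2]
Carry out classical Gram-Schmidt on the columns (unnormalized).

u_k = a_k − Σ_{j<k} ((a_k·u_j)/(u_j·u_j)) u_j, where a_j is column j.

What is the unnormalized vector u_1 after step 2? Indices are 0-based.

Step 1: u_0 = a_0 = (0, 4).
Step 2: u_1 = a_1 − (1/2)·u_0 = (3, 0).

u_1 = (3, 0)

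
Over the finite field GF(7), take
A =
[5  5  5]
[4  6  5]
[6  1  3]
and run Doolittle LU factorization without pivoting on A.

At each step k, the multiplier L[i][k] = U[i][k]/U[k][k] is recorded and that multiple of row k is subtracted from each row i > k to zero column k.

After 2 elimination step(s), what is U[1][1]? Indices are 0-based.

U[1][1] = 2

[col 0] pivot 5
  R1 -= 5*R0 → (0, 2, 1)  (L[1][0] := 5)
  R2 -= 4*R0 → (0, 2, 4)  (L[2][0] := 4)
[col 1] pivot 2
  R2 -= 1*R1 → (0, 0, 3)  (L[2][1] := 1)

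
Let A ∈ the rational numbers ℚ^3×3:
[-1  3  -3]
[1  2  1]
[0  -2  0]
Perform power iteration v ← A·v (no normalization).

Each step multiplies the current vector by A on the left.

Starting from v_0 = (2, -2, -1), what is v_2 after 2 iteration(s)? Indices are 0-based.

v_0 = (2, -2, -1).
v_1 = A·v_0 = (-5, -3, 4).
v_2 = A·v_1 = (-16, -7, 6).

v_2 = (-16, -7, 6)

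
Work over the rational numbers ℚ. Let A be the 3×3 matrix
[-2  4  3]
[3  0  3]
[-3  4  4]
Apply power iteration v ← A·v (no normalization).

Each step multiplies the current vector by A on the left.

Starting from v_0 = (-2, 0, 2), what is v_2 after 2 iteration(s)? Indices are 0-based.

v_0 = (-2, 0, 2).
v_1 = A·v_0 = (10, 0, 14).
v_2 = A·v_1 = (22, 72, 26).

v_2 = (22, 72, 26)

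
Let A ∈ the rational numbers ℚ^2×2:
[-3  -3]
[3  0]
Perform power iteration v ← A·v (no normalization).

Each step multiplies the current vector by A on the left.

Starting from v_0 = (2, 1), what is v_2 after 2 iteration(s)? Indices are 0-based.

v_0 = (2, 1).
v_1 = A·v_0 = (-9, 6).
v_2 = A·v_1 = (9, -27).

v_2 = (9, -27)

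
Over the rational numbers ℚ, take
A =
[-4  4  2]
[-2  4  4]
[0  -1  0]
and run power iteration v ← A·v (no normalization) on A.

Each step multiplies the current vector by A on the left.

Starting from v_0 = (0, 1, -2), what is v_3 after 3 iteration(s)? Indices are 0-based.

v_3 = (0, -28, 20)

v_0 = (0, 1, -2).
v_1 = A·v_0 = (0, -4, -1).
v_2 = A·v_1 = (-18, -20, 4).
v_3 = A·v_2 = (0, -28, 20).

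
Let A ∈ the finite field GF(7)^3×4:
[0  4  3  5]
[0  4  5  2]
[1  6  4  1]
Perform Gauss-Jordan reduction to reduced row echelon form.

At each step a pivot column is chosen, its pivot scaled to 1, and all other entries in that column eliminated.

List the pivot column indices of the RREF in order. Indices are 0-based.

step 1: exchange rows 0,2
step 1: normalize row 0 (÷1) = (1, 6, 4, 1)
step 2: normalize row 1 (÷4) = (0, 1, 3, 4)
  row 0: subtract 6×row1 = (1, 0, 0, 5)
  row 2: subtract 4×row1 = (0, 0, 5, 3)
step 3: normalize row 2 (÷5) = (0, 0, 1, 2)
  row 1: subtract 3×row2 = (0, 1, 0, 5)

pivot columns: 0, 1, 2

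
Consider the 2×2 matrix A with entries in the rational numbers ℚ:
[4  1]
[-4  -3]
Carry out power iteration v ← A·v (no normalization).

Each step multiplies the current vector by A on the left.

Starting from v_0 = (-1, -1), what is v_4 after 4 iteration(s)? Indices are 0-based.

v_4 = (-157, 47)

v_0 = (-1, -1).
v_1 = A·v_0 = (-5, 7).
v_2 = A·v_1 = (-13, -1).
v_3 = A·v_2 = (-53, 55).
v_4 = A·v_3 = (-157, 47).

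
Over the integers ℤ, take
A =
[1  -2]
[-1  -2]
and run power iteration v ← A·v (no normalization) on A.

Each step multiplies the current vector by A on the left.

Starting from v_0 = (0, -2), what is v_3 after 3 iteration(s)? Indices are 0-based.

v_3 = (20, 28)

v_0 = (0, -2).
v_1 = A·v_0 = (4, 4).
v_2 = A·v_1 = (-4, -12).
v_3 = A·v_2 = (20, 28).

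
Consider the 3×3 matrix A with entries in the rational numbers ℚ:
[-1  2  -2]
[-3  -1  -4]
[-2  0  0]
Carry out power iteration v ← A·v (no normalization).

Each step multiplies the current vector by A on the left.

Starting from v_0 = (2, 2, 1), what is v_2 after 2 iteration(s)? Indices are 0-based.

v_0 = (2, 2, 1).
v_1 = A·v_0 = (0, -12, -4).
v_2 = A·v_1 = (-16, 28, 0).

v_2 = (-16, 28, 0)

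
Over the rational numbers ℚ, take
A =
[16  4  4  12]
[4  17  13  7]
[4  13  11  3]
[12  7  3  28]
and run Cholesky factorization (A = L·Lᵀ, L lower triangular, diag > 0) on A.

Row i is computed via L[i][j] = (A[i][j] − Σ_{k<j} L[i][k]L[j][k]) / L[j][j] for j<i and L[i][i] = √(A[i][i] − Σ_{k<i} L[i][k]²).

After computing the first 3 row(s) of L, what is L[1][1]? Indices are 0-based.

Step 1: L[0][0] = √(16) = 4.
  L[1][0] = (4) / L[0][0] = 1.
Step 2: L[1][1] = √(16) = 4.
  L[2][0] = (4) / L[0][0] = 1.
  L[2][1] = (12) / L[1][1] = 3.
Step 3: L[2][2] = √(1) = 1.

L[1][1] = 4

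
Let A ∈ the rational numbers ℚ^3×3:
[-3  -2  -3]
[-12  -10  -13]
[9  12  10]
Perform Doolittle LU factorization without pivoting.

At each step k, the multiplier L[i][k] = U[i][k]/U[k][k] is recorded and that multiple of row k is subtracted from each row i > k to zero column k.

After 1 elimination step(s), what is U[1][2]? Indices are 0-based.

U[1][2] = -1

[col 0] pivot -3
  R1 -= 4*R0 → (0, -2, -1)  (L[1][0] := 4)
  R2 -= -3*R0 → (0, 6, 1)  (L[2][0] := -3)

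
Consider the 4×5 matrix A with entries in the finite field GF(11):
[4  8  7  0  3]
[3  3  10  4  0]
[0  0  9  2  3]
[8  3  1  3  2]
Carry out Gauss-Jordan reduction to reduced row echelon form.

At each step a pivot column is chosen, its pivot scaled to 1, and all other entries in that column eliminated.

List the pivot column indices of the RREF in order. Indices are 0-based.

pivot columns: 0, 1, 2, 3

[1] R0 /= 4  ⇒  (1, 2, 10, 0, 9)
     R1 -= 3·R0  ⇒  (0, 8, 2, 4, 6)
     R3 -= 8·R0  ⇒  (0, 9, 9, 3, 7)
[2] R1 /= 8  ⇒  (0, 1, 3, 6, 9)
     R0 -= 2·R1  ⇒  (1, 0, 4, 10, 2)
     R3 -= 9·R1  ⇒  (0, 0, 4, 4, 3)
[3] R2 /= 9  ⇒  (0, 0, 1, 10, 4)
     R0 -= 4·R2  ⇒  (1, 0, 0, 3, 8)
     R1 -= 3·R2  ⇒  (0, 1, 0, 9, 8)
     R3 -= 4·R2  ⇒  (0, 0, 0, 8, 9)
[4] R3 /= 8  ⇒  (0, 0, 0, 1, 8)
     R0 -= 3·R3  ⇒  (1, 0, 0, 0, 6)
     R1 -= 9·R3  ⇒  (0, 1, 0, 0, 2)
     R2 -= 10·R3  ⇒  (0, 0, 1, 0, 1)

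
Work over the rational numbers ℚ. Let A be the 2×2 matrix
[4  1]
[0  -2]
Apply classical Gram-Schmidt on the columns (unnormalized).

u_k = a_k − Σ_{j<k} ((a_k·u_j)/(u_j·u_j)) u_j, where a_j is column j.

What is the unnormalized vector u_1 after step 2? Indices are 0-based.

u_1 = (0, -2)

Step 1: u_0 = a_0 = (4, 0).
Step 2: u_1 = a_1 − (1/4)·u_0 = (0, -2).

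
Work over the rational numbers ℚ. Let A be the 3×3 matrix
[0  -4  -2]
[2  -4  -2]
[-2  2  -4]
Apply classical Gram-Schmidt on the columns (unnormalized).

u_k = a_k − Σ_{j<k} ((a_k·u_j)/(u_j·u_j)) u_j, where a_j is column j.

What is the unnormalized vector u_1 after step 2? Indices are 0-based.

Step 1: u_0 = a_0 = (0, 2, -2).
Step 2: u_1 = a_1 − (-3/2)·u_0 = (-4, -1, -1).

u_1 = (-4, -1, -1)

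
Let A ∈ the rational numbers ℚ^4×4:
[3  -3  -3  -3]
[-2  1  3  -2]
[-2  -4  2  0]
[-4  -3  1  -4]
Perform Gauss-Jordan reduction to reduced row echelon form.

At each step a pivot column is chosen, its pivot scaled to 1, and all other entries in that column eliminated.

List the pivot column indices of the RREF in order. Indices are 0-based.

step 1: normalize row 0 (÷3) = (1, -1, -1, -1)
  row 1: subtract -2×row0 = (0, -1, 1, -4)
  row 2: subtract -2×row0 = (0, -6, 0, -2)
  row 3: subtract -4×row0 = (0, -7, -3, -8)
step 2: normalize row 1 (÷-1) = (0, 1, -1, 4)
  row 0: subtract -1×row1 = (1, 0, -2, 3)
  row 2: subtract -6×row1 = (0, 0, -6, 22)
  row 3: subtract -7×row1 = (0, 0, -10, 20)
step 3: normalize row 2 (÷-6) = (0, 0, 1, -11/3)
  row 0: subtract -2×row2 = (1, 0, 0, -13/3)
  row 1: subtract -1×row2 = (0, 1, 0, 1/3)
  row 3: subtract -10×row2 = (0, 0, 0, -50/3)
step 4: normalize row 3 (÷-50/3) = (0, 0, 0, 1)
  row 0: subtract -13/3×row3 = (1, 0, 0, 0)
  row 1: subtract 1/3×row3 = (0, 1, 0, 0)
  row 2: subtract -11/3×row3 = (0, 0, 1, 0)

pivot columns: 0, 1, 2, 3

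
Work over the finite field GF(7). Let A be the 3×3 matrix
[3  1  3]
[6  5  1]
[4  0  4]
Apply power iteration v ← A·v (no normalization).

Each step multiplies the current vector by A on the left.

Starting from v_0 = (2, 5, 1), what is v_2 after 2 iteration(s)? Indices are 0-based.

v_2 = (4, 6, 6)

v_0 = (2, 5, 1).
v_1 = A·v_0 = (0, 3, 5).
v_2 = A·v_1 = (4, 6, 6).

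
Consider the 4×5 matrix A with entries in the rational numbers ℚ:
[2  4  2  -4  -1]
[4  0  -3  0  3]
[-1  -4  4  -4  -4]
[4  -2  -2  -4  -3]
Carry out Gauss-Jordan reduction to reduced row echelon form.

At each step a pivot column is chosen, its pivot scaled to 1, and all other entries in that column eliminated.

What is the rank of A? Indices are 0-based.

rank = 4

[1] R0 /= 2  ⇒  (1, 2, 1, -2, -1/2)
     R1 -= 4·R0  ⇒  (0, -8, -7, 8, 5)
     R2 -= -1·R0  ⇒  (0, -2, 5, -6, -9/2)
     R3 -= 4·R0  ⇒  (0, -10, -6, 4, -1)
[2] R1 /= -8  ⇒  (0, 1, 7/8, -1, -5/8)
     R0 -= 2·R1  ⇒  (1, 0, -3/4, 0, 3/4)
     R2 -= -2·R1  ⇒  (0, 0, 27/4, -8, -23/4)
     R3 -= -10·R1  ⇒  (0, 0, 11/4, -6, -29/4)
[3] R2 /= 27/4  ⇒  (0, 0, 1, -32/27, -23/27)
     R0 -= -3/4·R2  ⇒  (1, 0, 0, -8/9, 1/9)
     R1 -= 7/8·R2  ⇒  (0, 1, 0, 1/27, 13/108)
     R3 -= 11/4·R2  ⇒  (0, 0, 0, -74/27, -265/54)
[4] R3 /= -74/27  ⇒  (0, 0, 0, 1, 265/148)
     R0 -= -8/9·R3  ⇒  (1, 0, 0, 0, 63/37)
     R1 -= 1/27·R3  ⇒  (0, 1, 0, 0, 2/37)
     R2 -= -32/27·R3  ⇒  (0, 0, 1, 0, 47/37)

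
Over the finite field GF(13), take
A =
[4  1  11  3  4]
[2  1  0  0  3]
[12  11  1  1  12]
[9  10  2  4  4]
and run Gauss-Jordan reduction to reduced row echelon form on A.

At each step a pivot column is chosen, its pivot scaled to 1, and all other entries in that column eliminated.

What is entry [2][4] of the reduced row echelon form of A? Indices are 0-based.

pivot(0,0)=4: scale R0 → (1, 10, 6, 4, 1)
  clear (1,0): R1 −= (2)R0 → (0, 7, 1, 5, 1)
  clear (2,0): R2 −= (12)R0 → (0, 8, 7, 5, 0)
  clear (3,0): R3 −= (9)R0 → (0, 11, 0, 7, 8)
pivot(1,1)=7: scale R1 → (0, 1, 2, 10, 2)
  clear (0,1): R0 −= (10)R1 → (1, 0, 12, 8, 7)
  clear (2,1): R2 −= (8)R1 → (0, 0, 4, 3, 10)
  clear (3,1): R3 −= (11)R1 → (0, 0, 4, 1, 12)
pivot(2,2)=4: scale R2 → (0, 0, 1, 4, 9)
  clear (0,2): R0 −= (12)R2 → (1, 0, 0, 12, 3)
  clear (1,2): R1 −= (2)R2 → (0, 1, 0, 2, 10)
  clear (3,2): R3 −= (4)R2 → (0, 0, 0, 11, 2)
pivot(3,3)=11: scale R3 → (0, 0, 0, 1, 12)
  clear (0,3): R0 −= (12)R3 → (1, 0, 0, 0, 2)
  clear (1,3): R1 −= (2)R3 → (0, 1, 0, 0, 12)
  clear (2,3): R2 −= (4)R3 → (0, 0, 1, 0, 0)

M[2][4] = 0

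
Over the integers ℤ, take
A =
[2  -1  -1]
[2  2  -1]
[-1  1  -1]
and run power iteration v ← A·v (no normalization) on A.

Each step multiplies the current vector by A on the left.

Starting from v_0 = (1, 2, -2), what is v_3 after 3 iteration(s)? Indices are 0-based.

v_3 = (-34, 17, 21)

v_0 = (1, 2, -2).
v_1 = A·v_0 = (2, 8, 3).
v_2 = A·v_1 = (-7, 17, 3).
v_3 = A·v_2 = (-34, 17, 21).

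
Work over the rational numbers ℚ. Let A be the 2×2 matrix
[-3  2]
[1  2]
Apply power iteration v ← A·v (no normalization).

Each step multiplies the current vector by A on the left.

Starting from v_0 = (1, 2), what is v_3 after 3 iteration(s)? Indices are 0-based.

v_3 = (1, 29)

v_0 = (1, 2).
v_1 = A·v_0 = (1, 5).
v_2 = A·v_1 = (7, 11).
v_3 = A·v_2 = (1, 29).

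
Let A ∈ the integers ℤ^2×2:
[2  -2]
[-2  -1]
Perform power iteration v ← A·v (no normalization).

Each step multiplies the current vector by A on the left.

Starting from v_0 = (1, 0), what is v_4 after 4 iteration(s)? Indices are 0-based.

v_0 = (1, 0).
v_1 = A·v_0 = (2, -2).
v_2 = A·v_1 = (8, -2).
v_3 = A·v_2 = (20, -14).
v_4 = A·v_3 = (68, -26).

v_4 = (68, -26)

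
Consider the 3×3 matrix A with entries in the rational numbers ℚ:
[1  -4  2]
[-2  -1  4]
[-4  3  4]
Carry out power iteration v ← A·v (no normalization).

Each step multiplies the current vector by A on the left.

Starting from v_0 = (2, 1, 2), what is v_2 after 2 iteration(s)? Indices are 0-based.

v_0 = (2, 1, 2).
v_1 = A·v_0 = (2, 3, 3).
v_2 = A·v_1 = (-4, 5, 13).

v_2 = (-4, 5, 13)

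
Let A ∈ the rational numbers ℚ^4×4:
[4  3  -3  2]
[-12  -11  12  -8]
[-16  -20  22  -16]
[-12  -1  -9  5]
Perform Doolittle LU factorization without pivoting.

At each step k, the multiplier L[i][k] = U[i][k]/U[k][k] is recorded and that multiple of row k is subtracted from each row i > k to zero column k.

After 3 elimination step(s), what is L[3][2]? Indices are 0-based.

L[3][2] = 3

k=0: U[0][0]=4
  eliminate (1,0): mult=-3, new row 1: (0, -2, 3, -2); set L[1][0]=-3
  eliminate (2,0): mult=-4, new row 2: (0, -8, 10, -8); set L[2][0]=-4
  eliminate (3,0): mult=-3, new row 3: (0, 8, -18, 11); set L[3][0]=-3
k=1: U[1][1]=-2
  eliminate (2,1): mult=4, new row 2: (0, 0, -2, 0); set L[2][1]=4
  eliminate (3,1): mult=-4, new row 3: (0, 0, -6, 3); set L[3][1]=-4
k=2: U[2][2]=-2
  eliminate (3,2): mult=3, new row 3: (0, 0, 0, 3); set L[3][2]=3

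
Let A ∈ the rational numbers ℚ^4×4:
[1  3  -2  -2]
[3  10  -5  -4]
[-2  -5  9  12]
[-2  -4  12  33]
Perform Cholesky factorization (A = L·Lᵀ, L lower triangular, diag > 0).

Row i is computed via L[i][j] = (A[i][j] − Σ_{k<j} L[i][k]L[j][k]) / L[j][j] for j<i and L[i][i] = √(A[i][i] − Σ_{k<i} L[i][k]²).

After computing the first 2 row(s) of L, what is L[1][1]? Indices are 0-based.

Step 1: L[0][0] = √(1) = 1.
  L[1][0] = (3) / L[0][0] = 3.
Step 2: L[1][1] = √(1) = 1.

L[1][1] = 1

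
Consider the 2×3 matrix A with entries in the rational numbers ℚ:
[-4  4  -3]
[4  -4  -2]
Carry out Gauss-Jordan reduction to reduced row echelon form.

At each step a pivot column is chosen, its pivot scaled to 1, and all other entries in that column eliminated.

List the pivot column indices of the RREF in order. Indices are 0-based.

pivot(0,0)=-4: scale R0 → (1, -1, 3/4)
  clear (1,0): R1 −= (4)R0 → (0, 0, -5)
col 1: no nonzero at/below row 1; advance.
pivot(1,2)=-5: scale R1 → (0, 0, 1)
  clear (0,2): R0 −= (3/4)R1 → (1, -1, 0)

pivot columns: 0, 2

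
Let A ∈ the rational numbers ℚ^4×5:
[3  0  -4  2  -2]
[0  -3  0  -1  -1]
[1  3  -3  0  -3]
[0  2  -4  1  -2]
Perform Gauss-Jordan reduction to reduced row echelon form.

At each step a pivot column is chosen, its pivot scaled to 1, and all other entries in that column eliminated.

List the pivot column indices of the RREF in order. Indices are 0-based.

[1] R0 /= 3  ⇒  (1, 0, -4/3, 2/3, -2/3)
     R2 -= 1·R0  ⇒  (0, 3, -5/3, -2/3, -7/3)
[2] R1 /= -3  ⇒  (0, 1, 0, 1/3, 1/3)
     R2 -= 3·R1  ⇒  (0, 0, -5/3, -5/3, -10/3)
     R3 -= 2·R1  ⇒  (0, 0, -4, 1/3, -8/3)
[3] R2 /= -5/3  ⇒  (0, 0, 1, 1, 2)
     R0 -= -4/3·R2  ⇒  (1, 0, 0, 2, 2)
     R3 -= -4·R2  ⇒  (0, 0, 0, 13/3, 16/3)
[4] R3 /= 13/3  ⇒  (0, 0, 0, 1, 16/13)
     R0 -= 2·R3  ⇒  (1, 0, 0, 0, -6/13)
     R1 -= 1/3·R3  ⇒  (0, 1, 0, 0, -1/13)
     R2 -= 1·R3  ⇒  (0, 0, 1, 0, 10/13)

pivot columns: 0, 1, 2, 3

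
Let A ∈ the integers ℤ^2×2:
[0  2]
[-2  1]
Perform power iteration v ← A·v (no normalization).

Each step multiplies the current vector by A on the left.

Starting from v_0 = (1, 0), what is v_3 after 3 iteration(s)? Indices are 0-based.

v_3 = (-4, 6)

v_0 = (1, 0).
v_1 = A·v_0 = (0, -2).
v_2 = A·v_1 = (-4, -2).
v_3 = A·v_2 = (-4, 6).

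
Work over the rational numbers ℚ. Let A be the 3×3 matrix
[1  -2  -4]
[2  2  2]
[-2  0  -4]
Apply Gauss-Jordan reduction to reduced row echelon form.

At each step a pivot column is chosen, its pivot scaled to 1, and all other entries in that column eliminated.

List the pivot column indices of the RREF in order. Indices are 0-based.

pivot(0,0)=1: scale R0 → (1, -2, -4)
  clear (1,0): R1 −= (2)R0 → (0, 6, 10)
  clear (2,0): R2 −= (-2)R0 → (0, -4, -12)
pivot(1,1)=6: scale R1 → (0, 1, 5/3)
  clear (0,1): R0 −= (-2)R1 → (1, 0, -2/3)
  clear (2,1): R2 −= (-4)R1 → (0, 0, -16/3)
pivot(2,2)=-16/3: scale R2 → (0, 0, 1)
  clear (0,2): R0 −= (-2/3)R2 → (1, 0, 0)
  clear (1,2): R1 −= (5/3)R2 → (0, 1, 0)

pivot columns: 0, 1, 2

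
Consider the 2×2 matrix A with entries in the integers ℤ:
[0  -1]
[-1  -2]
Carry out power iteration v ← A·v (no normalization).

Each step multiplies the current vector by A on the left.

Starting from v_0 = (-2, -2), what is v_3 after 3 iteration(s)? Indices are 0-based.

v_3 = (14, 34)

v_0 = (-2, -2).
v_1 = A·v_0 = (2, 6).
v_2 = A·v_1 = (-6, -14).
v_3 = A·v_2 = (14, 34).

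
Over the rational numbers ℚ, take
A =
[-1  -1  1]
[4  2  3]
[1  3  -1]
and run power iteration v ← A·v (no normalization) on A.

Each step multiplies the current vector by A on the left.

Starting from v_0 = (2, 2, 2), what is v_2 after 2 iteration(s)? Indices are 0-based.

v_0 = (2, 2, 2).
v_1 = A·v_0 = (-2, 18, 6).
v_2 = A·v_1 = (-10, 46, 46).

v_2 = (-10, 46, 46)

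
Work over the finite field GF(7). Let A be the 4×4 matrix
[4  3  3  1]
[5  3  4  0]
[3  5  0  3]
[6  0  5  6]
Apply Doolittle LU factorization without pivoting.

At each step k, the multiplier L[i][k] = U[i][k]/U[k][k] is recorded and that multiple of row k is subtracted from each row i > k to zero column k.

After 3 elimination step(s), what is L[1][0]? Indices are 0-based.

L[1][0] = 3

[col 0] pivot 4
  R1 -= 3*R0 → (0, 1, 2, 4)  (L[1][0] := 3)
  R2 -= 6*R0 → (0, 1, 3, 4)  (L[2][0] := 6)
  R3 -= 5*R0 → (0, 6, 4, 1)  (L[3][0] := 5)
[col 1] pivot 1
  R2 -= 1*R1 → (0, 0, 1, 0)  (L[2][1] := 1)
  R3 -= 6*R1 → (0, 0, 6, 5)  (L[3][1] := 6)
[col 2] pivot 1
  R3 -= 6*R2 → (0, 0, 0, 5)  (L[3][2] := 6)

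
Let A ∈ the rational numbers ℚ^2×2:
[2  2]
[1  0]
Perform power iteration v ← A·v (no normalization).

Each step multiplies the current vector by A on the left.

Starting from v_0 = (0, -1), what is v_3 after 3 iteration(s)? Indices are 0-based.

v_0 = (0, -1).
v_1 = A·v_0 = (-2, 0).
v_2 = A·v_1 = (-4, -2).
v_3 = A·v_2 = (-12, -4).

v_3 = (-12, -4)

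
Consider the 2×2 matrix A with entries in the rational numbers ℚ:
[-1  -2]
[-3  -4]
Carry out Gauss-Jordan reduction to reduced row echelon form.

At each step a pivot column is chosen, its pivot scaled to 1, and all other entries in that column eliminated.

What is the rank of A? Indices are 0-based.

step 1: normalize row 0 (÷-1) = (1, 2)
  row 1: subtract -3×row0 = (0, 2)
step 2: normalize row 1 (÷2) = (0, 1)
  row 0: subtract 2×row1 = (1, 0)

rank = 2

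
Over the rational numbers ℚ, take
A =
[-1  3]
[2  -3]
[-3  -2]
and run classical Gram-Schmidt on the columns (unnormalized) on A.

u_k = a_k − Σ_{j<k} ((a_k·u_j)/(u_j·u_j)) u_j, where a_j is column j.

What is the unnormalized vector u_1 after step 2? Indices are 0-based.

Step 1: u_0 = a_0 = (-1, 2, -3).
Step 2: u_1 = a_1 − (-3/14)·u_0 = (39/14, -18/7, -37/14).

u_1 = (39/14, -18/7, -37/14)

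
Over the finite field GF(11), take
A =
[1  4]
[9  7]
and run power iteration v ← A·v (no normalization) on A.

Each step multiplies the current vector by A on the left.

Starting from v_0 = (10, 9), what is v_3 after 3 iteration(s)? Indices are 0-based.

v_3 = (9, 4)

v_0 = (10, 9).
v_1 = A·v_0 = (2, 10).
v_2 = A·v_1 = (9, 0).
v_3 = A·v_2 = (9, 4).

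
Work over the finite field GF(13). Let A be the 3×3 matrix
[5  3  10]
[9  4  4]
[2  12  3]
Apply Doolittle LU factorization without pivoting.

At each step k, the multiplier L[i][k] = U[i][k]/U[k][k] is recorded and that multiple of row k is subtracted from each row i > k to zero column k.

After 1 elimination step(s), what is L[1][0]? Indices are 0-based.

Step 1: pivot at (0,0) is 5.
  row1 ← row1 − (7)·row0  ⇒  L[1][0]=7, U row1=(0, 9, 12)
  row2 ← row2 − (3)·row0  ⇒  L[2][0]=3, U row2=(0, 3, 12)

L[1][0] = 7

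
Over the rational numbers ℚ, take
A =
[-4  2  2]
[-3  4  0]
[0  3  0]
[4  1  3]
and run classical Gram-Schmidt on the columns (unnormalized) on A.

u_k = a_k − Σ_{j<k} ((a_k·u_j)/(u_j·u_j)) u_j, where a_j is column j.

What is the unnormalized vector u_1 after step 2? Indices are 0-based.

Step 1: u_0 = a_0 = (-4, -3, 0, 4).
Step 2: u_1 = a_1 − (-16/41)·u_0 = (18/41, 116/41, 3, 105/41).

u_1 = (18/41, 116/41, 3, 105/41)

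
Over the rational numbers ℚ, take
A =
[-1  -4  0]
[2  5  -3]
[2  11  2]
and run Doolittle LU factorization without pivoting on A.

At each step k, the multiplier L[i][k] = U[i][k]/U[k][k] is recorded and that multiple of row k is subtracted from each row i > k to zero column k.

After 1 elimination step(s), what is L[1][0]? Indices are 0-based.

L[1][0] = -2

[col 0] pivot -1
  R1 -= -2*R0 → (0, -3, -3)  (L[1][0] := -2)
  R2 -= -2*R0 → (0, 3, 2)  (L[2][0] := -2)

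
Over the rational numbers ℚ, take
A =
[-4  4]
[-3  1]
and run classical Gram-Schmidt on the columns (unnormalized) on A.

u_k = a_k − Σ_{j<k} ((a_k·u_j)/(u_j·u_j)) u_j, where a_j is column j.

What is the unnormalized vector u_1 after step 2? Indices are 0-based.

u_1 = (24/25, -32/25)

Step 1: u_0 = a_0 = (-4, -3).
Step 2: u_1 = a_1 − (-19/25)·u_0 = (24/25, -32/25).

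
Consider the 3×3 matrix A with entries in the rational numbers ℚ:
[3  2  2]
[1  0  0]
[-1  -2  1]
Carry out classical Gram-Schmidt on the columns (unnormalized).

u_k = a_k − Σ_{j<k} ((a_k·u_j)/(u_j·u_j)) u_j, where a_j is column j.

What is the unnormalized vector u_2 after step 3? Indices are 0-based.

Step 1: u_0 = a_0 = (3, 1, -1).
Step 2: u_1 = a_1 − (8/11)·u_0 = (-2/11, -8/11, -14/11).
Step 3: u_2 = a_2 − (5/11)·u_0 − (-3/4)·u_1 = (1/2, -1, 1/2).

u_2 = (1/2, -1, 1/2)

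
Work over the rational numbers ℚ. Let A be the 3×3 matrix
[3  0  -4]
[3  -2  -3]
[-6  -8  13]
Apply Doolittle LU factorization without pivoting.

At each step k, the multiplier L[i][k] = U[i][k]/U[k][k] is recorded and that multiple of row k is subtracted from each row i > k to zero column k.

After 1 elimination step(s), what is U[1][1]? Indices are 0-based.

U[1][1] = -2

[col 0] pivot 3
  R1 -= 1*R0 → (0, -2, 1)  (L[1][0] := 1)
  R2 -= -2*R0 → (0, -8, 5)  (L[2][0] := -2)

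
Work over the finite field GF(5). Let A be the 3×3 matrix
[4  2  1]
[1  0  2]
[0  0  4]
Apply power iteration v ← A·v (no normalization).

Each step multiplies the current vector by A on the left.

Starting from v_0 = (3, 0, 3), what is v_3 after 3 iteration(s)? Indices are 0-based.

v_0 = (3, 0, 3).
v_1 = A·v_0 = (0, 4, 2).
v_2 = A·v_1 = (0, 4, 3).
v_3 = A·v_2 = (1, 1, 2).

v_3 = (1, 1, 2)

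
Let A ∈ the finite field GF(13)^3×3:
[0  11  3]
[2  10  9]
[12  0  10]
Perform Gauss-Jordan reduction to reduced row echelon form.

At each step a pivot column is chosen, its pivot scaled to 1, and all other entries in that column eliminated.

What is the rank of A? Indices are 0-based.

rank = 3

[1] R0 <-> R1
[1] R0 /= 2  ⇒  (1, 5, 11)
     R2 -= 12·R0  ⇒  (0, 5, 8)
[2] R1 /= 11  ⇒  (0, 1, 5)
     R0 -= 5·R1  ⇒  (1, 0, 12)
     R2 -= 5·R1  ⇒  (0, 0, 9)
[3] R2 /= 9  ⇒  (0, 0, 1)
     R0 -= 12·R2  ⇒  (1, 0, 0)
     R1 -= 5·R2  ⇒  (0, 1, 0)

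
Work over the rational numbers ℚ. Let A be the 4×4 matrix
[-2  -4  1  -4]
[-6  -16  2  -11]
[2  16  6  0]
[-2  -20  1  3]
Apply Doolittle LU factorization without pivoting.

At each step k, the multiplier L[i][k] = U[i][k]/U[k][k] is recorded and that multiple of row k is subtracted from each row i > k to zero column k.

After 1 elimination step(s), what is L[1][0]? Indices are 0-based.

L[1][0] = 3

Step 1: pivot at (0,0) is -2.
  row1 ← row1 − (3)·row0  ⇒  L[1][0]=3, U row1=(0, -4, -1, 1)
  row2 ← row2 − (-1)·row0  ⇒  L[2][0]=-1, U row2=(0, 12, 7, -4)
  row3 ← row3 − (1)·row0  ⇒  L[3][0]=1, U row3=(0, -16, 0, 7)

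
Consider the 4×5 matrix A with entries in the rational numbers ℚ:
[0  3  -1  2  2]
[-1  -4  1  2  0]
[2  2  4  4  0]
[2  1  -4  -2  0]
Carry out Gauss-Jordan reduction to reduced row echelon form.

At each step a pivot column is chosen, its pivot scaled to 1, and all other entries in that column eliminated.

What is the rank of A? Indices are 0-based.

step 1: exchange rows 0,1
step 1: normalize row 0 (÷-1) = (1, 4, -1, -2, 0)
  row 2: subtract 2×row0 = (0, -6, 6, 8, 0)
  row 3: subtract 2×row0 = (0, -7, -2, 2, 0)
step 2: normalize row 1 (÷3) = (0, 1, -1/3, 2/3, 2/3)
  row 0: subtract 4×row1 = (1, 0, 1/3, -14/3, -8/3)
  row 2: subtract -6×row1 = (0, 0, 4, 12, 4)
  row 3: subtract -7×row1 = (0, 0, -13/3, 20/3, 14/3)
step 3: normalize row 2 (÷4) = (0, 0, 1, 3, 1)
  row 0: subtract 1/3×row2 = (1, 0, 0, -17/3, -3)
  row 1: subtract -1/3×row2 = (0, 1, 0, 5/3, 1)
  row 3: subtract -13/3×row2 = (0, 0, 0, 59/3, 9)
step 4: normalize row 3 (÷59/3) = (0, 0, 0, 1, 27/59)
  row 0: subtract -17/3×row3 = (1, 0, 0, 0, -24/59)
  row 1: subtract 5/3×row3 = (0, 1, 0, 0, 14/59)
  row 2: subtract 3×row3 = (0, 0, 1, 0, -22/59)

rank = 4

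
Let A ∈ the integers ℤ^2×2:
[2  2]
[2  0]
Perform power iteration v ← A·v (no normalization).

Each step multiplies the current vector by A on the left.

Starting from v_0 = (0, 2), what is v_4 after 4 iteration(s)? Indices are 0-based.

v_4 = (96, 64)

v_0 = (0, 2).
v_1 = A·v_0 = (4, 0).
v_2 = A·v_1 = (8, 8).
v_3 = A·v_2 = (32, 16).
v_4 = A·v_3 = (96, 64).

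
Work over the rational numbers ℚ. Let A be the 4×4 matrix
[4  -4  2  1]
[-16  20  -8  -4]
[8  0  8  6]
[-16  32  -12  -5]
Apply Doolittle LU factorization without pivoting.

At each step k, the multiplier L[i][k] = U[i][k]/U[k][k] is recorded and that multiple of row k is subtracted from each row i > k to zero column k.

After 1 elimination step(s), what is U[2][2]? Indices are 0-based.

U[2][2] = 4

k=0: U[0][0]=4
  eliminate (1,0): mult=-4, new row 1: (0, 4, 0, 0); set L[1][0]=-4
  eliminate (2,0): mult=2, new row 2: (0, 8, 4, 4); set L[2][0]=2
  eliminate (3,0): mult=-4, new row 3: (0, 16, -4, -1); set L[3][0]=-4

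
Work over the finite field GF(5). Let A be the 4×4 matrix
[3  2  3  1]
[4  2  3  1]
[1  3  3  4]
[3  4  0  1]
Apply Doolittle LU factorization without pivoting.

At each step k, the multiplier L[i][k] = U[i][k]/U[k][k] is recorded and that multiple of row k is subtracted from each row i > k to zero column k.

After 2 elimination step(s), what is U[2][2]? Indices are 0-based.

Step 1: pivot at (0,0) is 3.
  row1 ← row1 − (3)·row0  ⇒  L[1][0]=3, U row1=(0, 1, 4, 3)
  row2 ← row2 − (2)·row0  ⇒  L[2][0]=2, U row2=(0, 4, 2, 2)
  row3 ← row3 − (1)·row0  ⇒  L[3][0]=1, U row3=(0, 2, 2, 0)
Step 2: pivot at (1,1) is 1.
  row2 ← row2 − (4)·row1  ⇒  L[2][1]=4, U row2=(0, 0, 1, 0)
  row3 ← row3 − (2)·row1  ⇒  L[3][1]=2, U row3=(0, 0, 4, 4)

U[2][2] = 1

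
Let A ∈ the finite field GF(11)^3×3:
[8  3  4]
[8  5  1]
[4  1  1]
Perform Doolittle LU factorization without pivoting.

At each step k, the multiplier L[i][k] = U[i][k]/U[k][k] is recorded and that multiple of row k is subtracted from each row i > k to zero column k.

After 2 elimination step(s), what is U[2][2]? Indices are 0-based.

k=0: U[0][0]=8
  eliminate (1,0): mult=1, new row 1: (0, 2, 8); set L[1][0]=1
  eliminate (2,0): mult=6, new row 2: (0, 5, 10); set L[2][0]=6
k=1: U[1][1]=2
  eliminate (2,1): mult=8, new row 2: (0, 0, 1); set L[2][1]=8

U[2][2] = 1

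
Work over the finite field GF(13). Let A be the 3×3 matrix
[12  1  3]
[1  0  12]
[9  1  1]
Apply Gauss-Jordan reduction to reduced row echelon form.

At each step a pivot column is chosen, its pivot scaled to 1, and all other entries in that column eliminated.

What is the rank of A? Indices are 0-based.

rank = 3

step 1: normalize row 0 (÷12) = (1, 12, 10)
  row 1: subtract 1×row0 = (0, 1, 2)
  row 2: subtract 9×row0 = (0, 10, 2)
step 2: normalize row 1 (÷1) = (0, 1, 2)
  row 0: subtract 12×row1 = (1, 0, 12)
  row 2: subtract 10×row1 = (0, 0, 8)
step 3: normalize row 2 (÷8) = (0, 0, 1)
  row 0: subtract 12×row2 = (1, 0, 0)
  row 1: subtract 2×row2 = (0, 1, 0)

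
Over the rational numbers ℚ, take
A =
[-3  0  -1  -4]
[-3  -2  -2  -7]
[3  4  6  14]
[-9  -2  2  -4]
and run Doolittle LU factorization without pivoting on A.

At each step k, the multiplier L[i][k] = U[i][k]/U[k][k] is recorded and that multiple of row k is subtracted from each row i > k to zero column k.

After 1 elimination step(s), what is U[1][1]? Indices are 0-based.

Step 1: pivot at (0,0) is -3.
  row1 ← row1 − (1)·row0  ⇒  L[1][0]=1, U row1=(0, -2, -1, -3)
  row2 ← row2 − (-1)·row0  ⇒  L[2][0]=-1, U row2=(0, 4, 5, 10)
  row3 ← row3 − (3)·row0  ⇒  L[3][0]=3, U row3=(0, -2, 5, 8)

U[1][1] = -2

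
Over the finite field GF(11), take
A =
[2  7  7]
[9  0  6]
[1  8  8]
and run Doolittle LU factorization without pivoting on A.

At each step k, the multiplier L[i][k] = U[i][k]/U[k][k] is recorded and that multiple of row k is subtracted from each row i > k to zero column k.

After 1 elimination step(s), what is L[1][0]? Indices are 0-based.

Step 1: pivot at (0,0) is 2.
  row1 ← row1 − (10)·row0  ⇒  L[1][0]=10, U row1=(0, 7, 2)
  row2 ← row2 − (6)·row0  ⇒  L[2][0]=6, U row2=(0, 10, 10)

L[1][0] = 10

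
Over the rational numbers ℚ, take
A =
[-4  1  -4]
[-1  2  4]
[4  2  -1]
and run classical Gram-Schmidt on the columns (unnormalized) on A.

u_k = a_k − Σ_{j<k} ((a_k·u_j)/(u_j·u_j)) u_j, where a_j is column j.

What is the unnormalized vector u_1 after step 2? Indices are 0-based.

Step 1: u_0 = a_0 = (-4, -1, 4).
Step 2: u_1 = a_1 − (2/33)·u_0 = (41/33, 68/33, 58/33).

u_1 = (41/33, 68/33, 58/33)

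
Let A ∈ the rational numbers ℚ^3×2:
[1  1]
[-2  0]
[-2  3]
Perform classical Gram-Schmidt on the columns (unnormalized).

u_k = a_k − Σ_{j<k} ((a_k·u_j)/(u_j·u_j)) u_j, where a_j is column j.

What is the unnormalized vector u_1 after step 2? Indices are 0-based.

Step 1: u_0 = a_0 = (1, -2, -2).
Step 2: u_1 = a_1 − (-5/9)·u_0 = (14/9, -10/9, 17/9).

u_1 = (14/9, -10/9, 17/9)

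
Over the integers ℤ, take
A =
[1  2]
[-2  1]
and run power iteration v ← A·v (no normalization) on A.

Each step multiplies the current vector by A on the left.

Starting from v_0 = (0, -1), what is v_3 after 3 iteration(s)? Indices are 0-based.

v_0 = (0, -1).
v_1 = A·v_0 = (-2, -1).
v_2 = A·v_1 = (-4, 3).
v_3 = A·v_2 = (2, 11).

v_3 = (2, 11)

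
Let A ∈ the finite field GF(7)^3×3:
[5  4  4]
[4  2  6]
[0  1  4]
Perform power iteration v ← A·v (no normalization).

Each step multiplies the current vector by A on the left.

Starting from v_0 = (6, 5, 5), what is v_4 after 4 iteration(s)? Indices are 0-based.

v_4 = (5, 6, 1)

v_0 = (6, 5, 5).
v_1 = A·v_0 = (0, 1, 4).
v_2 = A·v_1 = (6, 5, 3).
v_3 = A·v_2 = (6, 3, 3).
v_4 = A·v_3 = (5, 6, 1).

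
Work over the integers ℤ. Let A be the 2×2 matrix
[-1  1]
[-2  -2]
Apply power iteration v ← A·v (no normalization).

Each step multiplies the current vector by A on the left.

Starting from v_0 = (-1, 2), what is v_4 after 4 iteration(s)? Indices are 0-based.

v_0 = (-1, 2).
v_1 = A·v_0 = (3, -2).
v_2 = A·v_1 = (-5, -2).
v_3 = A·v_2 = (3, 14).
v_4 = A·v_3 = (11, -34).

v_4 = (11, -34)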